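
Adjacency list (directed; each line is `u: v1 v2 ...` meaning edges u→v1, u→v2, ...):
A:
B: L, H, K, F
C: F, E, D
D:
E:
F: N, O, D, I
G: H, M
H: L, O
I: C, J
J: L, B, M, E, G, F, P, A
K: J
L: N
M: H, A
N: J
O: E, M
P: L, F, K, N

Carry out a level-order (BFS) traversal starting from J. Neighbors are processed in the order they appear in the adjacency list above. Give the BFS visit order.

J -> L -> B -> M -> E -> G -> F -> P -> A -> N -> H -> K -> O -> D -> I -> C

Visit J; enqueue L, B, M, E, G, F, P, A → queue [L, B, M, E, G, F, P, A]
Visit L; enqueue N → queue [B, M, E, G, F, P, A, N]
Visit B; enqueue H, K → queue [M, E, G, F, P, A, N, H, K]
Visit M → queue [E, G, F, P, A, N, H, K]
Visit E → queue [G, F, P, A, N, H, K]
Visit G → queue [F, P, A, N, H, K]
Visit F; enqueue O, D, I → queue [P, A, N, H, K, O, D, I]
Visit P → queue [A, N, H, K, O, D, I]
Visit A → queue [N, H, K, O, D, I]
Visit N → queue [H, K, O, D, I]
Visit H → queue [K, O, D, I]
Visit K → queue [O, D, I]
Visit O → queue [D, I]
Visit D → queue [I]
Visit I; enqueue C → queue [C]
Visit C → queue []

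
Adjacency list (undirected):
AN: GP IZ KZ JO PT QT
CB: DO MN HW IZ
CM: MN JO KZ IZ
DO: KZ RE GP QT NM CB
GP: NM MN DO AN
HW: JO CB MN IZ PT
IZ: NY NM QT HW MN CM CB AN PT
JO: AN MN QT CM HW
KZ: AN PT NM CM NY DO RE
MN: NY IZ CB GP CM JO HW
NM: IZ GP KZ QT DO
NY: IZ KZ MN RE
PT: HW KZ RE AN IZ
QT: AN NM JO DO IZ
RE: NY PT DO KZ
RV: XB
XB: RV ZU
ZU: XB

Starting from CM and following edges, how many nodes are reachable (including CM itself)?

BFS from CM visits: CM, MN, JO, KZ, IZ, NY, CB, GP, HW, AN, QT, PT, NM, DO, RE
Reachable nodes: 15 of 18 total.

15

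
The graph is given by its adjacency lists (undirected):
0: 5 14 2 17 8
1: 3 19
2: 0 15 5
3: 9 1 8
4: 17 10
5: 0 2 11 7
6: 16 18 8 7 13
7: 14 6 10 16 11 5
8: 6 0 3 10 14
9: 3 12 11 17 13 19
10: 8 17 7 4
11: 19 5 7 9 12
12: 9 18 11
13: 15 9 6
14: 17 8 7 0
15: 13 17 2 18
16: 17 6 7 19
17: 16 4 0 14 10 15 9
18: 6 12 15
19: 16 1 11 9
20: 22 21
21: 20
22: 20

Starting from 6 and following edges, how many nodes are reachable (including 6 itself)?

20

BFS from 6 visits: 6, 7, 8, 13, 16, 18, 5, 10, 11, 14, 0, 3, 9, 15, 17, 19, 12, 2, 4, 1
Reachable nodes: 20 of 23 total.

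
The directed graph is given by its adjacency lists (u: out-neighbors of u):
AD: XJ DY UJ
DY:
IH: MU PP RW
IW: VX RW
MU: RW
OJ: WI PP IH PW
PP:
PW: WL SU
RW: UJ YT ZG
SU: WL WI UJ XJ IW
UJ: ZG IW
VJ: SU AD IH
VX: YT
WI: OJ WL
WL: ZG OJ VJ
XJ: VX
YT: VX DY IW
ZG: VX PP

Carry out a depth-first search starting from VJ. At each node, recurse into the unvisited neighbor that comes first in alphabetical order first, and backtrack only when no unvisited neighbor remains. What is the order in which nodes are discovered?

Visit VJ
VJ → AD
AD → DY
AD → UJ
UJ → IW
IW → RW
RW → YT
YT → VX
RW → ZG
ZG → PP
AD → XJ
VJ → IH
IH → MU
VJ → SU
SU → WI
WI → OJ
OJ → PW
PW → WL

VJ, AD, DY, UJ, IW, RW, YT, VX, ZG, PP, XJ, IH, MU, SU, WI, OJ, PW, WL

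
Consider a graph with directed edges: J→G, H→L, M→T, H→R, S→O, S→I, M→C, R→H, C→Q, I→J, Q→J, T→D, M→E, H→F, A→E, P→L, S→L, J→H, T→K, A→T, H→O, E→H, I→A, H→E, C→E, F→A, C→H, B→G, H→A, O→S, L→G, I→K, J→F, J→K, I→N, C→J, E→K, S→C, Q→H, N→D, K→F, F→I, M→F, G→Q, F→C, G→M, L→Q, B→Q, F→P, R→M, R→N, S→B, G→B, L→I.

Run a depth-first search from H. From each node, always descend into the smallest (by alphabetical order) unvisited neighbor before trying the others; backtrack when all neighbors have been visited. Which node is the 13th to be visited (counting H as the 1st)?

D

Visit H
H → A
A → E
E → K
K → F
F → C
C → J
J → G
G → B
B → Q
G → M
M → T
T → D
F → I
I → N
F → P
P → L
H → O
O → S
H → R

Visit order: H, A, E, K, F, C, J, G, B, Q, M, T, D, I, N, P, L, O, S, R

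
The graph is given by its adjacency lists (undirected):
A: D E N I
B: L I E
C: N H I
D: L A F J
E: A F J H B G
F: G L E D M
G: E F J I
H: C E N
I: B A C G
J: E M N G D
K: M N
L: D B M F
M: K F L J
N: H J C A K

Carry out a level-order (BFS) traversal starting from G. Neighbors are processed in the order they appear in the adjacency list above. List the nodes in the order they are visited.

G, E, F, J, I, A, H, B, L, D, M, N, C, K

Visit G; enqueue E, F, J, I → queue [E, F, J, I]
Visit E; enqueue A, H, B → queue [F, J, I, A, H, B]
Visit F; enqueue L, D, M → queue [J, I, A, H, B, L, D, M]
Visit J; enqueue N → queue [I, A, H, B, L, D, M, N]
Visit I; enqueue C → queue [A, H, B, L, D, M, N, C]
Visit A → queue [H, B, L, D, M, N, C]
Visit H → queue [B, L, D, M, N, C]
Visit B → queue [L, D, M, N, C]
Visit L → queue [D, M, N, C]
Visit D → queue [M, N, C]
Visit M; enqueue K → queue [N, C, K]
Visit N → queue [C, K]
Visit C → queue [K]
Visit K → queue []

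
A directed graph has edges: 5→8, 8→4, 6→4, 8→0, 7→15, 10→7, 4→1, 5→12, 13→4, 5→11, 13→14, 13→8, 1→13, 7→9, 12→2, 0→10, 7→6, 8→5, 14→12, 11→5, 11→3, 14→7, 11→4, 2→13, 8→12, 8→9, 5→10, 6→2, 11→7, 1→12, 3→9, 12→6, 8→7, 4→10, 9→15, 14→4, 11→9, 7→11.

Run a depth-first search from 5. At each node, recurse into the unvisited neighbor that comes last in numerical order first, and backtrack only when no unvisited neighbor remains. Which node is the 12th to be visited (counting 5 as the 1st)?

13

Visit 5
5 → 12
12 → 6
6 → 4
4 → 10
10 → 7
7 → 15
7 → 11
11 → 9
11 → 3
4 → 1
1 → 13
13 → 14
13 → 8
8 → 0
6 → 2

Visit order: 5, 12, 6, 4, 10, 7, 15, 11, 9, 3, 1, 13, 14, 8, 0, 2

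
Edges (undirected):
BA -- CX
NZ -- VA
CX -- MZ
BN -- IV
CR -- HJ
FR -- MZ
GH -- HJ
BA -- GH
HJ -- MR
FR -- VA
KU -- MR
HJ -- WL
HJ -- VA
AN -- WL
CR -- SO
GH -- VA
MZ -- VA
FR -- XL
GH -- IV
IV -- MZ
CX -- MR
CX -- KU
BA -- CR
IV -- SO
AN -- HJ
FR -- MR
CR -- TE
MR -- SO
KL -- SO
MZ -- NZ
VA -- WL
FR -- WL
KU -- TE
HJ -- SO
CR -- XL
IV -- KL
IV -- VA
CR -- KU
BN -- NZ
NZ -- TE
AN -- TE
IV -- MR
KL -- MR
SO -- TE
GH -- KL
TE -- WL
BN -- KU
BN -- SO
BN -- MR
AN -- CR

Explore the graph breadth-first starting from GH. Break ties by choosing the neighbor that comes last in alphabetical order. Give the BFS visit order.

GH → VA → KL → IV → HJ → BA → WL → NZ → MZ → FR → SO → MR → BN → CR → AN → CX → TE → XL → KU

Visit GH; enqueue VA, KL, IV, HJ, BA → queue [VA, KL, IV, HJ, BA]
Visit VA; enqueue WL, NZ, MZ, FR → queue [KL, IV, HJ, BA, WL, NZ, MZ, FR]
Visit KL; enqueue SO, MR → queue [IV, HJ, BA, WL, NZ, MZ, FR, SO, MR]
Visit IV; enqueue BN → queue [HJ, BA, WL, NZ, MZ, FR, SO, MR, BN]
Visit HJ; enqueue CR, AN → queue [BA, WL, NZ, MZ, FR, SO, MR, BN, CR, AN]
Visit BA; enqueue CX → queue [WL, NZ, MZ, FR, SO, MR, BN, CR, AN, CX]
Visit WL; enqueue TE → queue [NZ, MZ, FR, SO, MR, BN, CR, AN, CX, TE]
Visit NZ → queue [MZ, FR, SO, MR, BN, CR, AN, CX, TE]
Visit MZ → queue [FR, SO, MR, BN, CR, AN, CX, TE]
Visit FR; enqueue XL → queue [SO, MR, BN, CR, AN, CX, TE, XL]
Visit SO → queue [MR, BN, CR, AN, CX, TE, XL]
Visit MR; enqueue KU → queue [BN, CR, AN, CX, TE, XL, KU]
Visit BN → queue [CR, AN, CX, TE, XL, KU]
Visit CR → queue [AN, CX, TE, XL, KU]
Visit AN → queue [CX, TE, XL, KU]
Visit CX → queue [TE, XL, KU]
Visit TE → queue [XL, KU]
Visit XL → queue [KU]
Visit KU → queue []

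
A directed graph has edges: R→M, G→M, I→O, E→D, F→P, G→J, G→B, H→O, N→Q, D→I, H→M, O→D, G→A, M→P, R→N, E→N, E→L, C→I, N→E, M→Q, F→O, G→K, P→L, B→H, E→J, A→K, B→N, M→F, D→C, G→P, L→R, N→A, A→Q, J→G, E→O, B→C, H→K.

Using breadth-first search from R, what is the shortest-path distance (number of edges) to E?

2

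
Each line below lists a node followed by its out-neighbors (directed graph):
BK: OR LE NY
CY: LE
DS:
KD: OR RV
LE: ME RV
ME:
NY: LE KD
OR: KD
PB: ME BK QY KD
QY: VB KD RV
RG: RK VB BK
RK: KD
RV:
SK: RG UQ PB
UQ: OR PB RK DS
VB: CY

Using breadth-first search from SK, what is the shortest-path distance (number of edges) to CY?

Level 0: SK
Level 1: PB, RG, UQ
Level 2: BK, DS, KD, ME, OR, QY, RK, VB
Level 3: CY, LE, NY, RV
CY first appears at level 3.

3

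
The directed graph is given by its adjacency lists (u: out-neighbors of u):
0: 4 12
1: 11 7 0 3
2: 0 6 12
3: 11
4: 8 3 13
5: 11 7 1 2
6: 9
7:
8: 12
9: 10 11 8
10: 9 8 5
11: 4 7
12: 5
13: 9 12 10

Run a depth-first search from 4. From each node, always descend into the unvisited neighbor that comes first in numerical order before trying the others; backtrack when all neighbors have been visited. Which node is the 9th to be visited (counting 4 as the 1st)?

0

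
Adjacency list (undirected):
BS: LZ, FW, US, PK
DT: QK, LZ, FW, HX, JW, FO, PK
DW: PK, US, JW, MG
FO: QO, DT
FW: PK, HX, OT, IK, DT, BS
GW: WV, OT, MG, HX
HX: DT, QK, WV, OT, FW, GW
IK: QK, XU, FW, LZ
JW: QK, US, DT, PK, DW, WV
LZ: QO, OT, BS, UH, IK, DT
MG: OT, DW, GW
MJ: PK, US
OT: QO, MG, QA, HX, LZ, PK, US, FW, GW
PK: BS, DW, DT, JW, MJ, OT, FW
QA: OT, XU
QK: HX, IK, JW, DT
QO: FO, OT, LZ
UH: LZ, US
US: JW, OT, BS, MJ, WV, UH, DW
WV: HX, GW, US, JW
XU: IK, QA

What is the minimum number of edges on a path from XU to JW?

3

Level 0: XU
Level 1: IK, QA
Level 2: FW, LZ, OT, QK
Level 3: BS, DT, GW, HX, JW, MG, PK, QO, UH, US
Level 4: DW, FO, MJ, WV
JW first appears at level 3.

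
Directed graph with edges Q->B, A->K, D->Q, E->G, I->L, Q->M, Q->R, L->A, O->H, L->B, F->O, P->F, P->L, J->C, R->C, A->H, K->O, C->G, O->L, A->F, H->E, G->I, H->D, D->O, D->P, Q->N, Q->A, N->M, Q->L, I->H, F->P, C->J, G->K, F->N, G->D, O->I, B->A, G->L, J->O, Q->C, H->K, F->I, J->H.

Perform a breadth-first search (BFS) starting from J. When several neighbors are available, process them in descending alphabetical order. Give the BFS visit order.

J O H C L I K E D G B A Q P F R N M

Visit J; enqueue O, H, C → queue [O, H, C]
Visit O; enqueue L, I → queue [H, C, L, I]
Visit H; enqueue K, E, D → queue [C, L, I, K, E, D]
Visit C; enqueue G → queue [L, I, K, E, D, G]
Visit L; enqueue B, A → queue [I, K, E, D, G, B, A]
Visit I → queue [K, E, D, G, B, A]
Visit K → queue [E, D, G, B, A]
Visit E → queue [D, G, B, A]
Visit D; enqueue Q, P → queue [G, B, A, Q, P]
Visit G → queue [B, A, Q, P]
Visit B → queue [A, Q, P]
Visit A; enqueue F → queue [Q, P, F]
Visit Q; enqueue R, N, M → queue [P, F, R, N, M]
Visit P → queue [F, R, N, M]
Visit F → queue [R, N, M]
Visit R → queue [N, M]
Visit N → queue [M]
Visit M → queue []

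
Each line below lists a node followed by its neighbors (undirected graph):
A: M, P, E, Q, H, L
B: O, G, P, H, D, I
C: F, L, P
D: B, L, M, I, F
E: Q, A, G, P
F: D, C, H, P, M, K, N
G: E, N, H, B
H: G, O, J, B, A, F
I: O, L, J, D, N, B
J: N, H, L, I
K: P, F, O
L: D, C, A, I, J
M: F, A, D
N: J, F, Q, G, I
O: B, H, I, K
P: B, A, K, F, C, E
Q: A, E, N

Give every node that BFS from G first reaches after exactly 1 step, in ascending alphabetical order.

B, E, H, N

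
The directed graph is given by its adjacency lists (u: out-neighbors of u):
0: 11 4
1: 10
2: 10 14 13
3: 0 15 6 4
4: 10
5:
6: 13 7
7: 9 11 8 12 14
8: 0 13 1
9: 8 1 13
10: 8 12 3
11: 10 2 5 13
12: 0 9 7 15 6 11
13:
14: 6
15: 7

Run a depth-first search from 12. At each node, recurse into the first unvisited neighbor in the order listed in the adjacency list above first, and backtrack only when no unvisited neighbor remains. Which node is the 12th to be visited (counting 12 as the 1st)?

Visit 12
12 → 0
0 → 11
11 → 10
10 → 8
8 → 13
8 → 1
10 → 3
3 → 15
15 → 7
7 → 9
7 → 14
14 → 6
3 → 4
11 → 2
11 → 5

Visit order: 12, 0, 11, 10, 8, 13, 1, 3, 15, 7, 9, 14, 6, 4, 2, 5

14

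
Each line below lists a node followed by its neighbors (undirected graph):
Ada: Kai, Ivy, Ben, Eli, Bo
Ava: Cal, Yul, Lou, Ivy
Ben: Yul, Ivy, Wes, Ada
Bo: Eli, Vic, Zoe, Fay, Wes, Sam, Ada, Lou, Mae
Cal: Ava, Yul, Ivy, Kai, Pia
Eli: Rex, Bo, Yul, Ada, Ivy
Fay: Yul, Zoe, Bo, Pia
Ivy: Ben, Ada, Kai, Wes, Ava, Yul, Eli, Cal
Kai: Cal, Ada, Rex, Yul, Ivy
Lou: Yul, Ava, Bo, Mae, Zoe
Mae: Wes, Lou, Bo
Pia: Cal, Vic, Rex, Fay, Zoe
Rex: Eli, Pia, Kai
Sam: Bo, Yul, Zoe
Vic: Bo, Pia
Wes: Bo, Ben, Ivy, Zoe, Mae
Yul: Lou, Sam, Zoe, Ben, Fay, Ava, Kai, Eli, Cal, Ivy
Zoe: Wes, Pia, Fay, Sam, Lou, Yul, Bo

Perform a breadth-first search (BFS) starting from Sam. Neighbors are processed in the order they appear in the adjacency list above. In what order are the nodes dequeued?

Sam → Bo → Yul → Zoe → Eli → Vic → Fay → Wes → Ada → Lou → Mae → Ben → Ava → Kai → Cal → Ivy → Pia → Rex

Visit Sam; enqueue Bo, Yul, Zoe → queue [Bo, Yul, Zoe]
Visit Bo; enqueue Eli, Vic, Fay, Wes, Ada, Lou, Mae → queue [Yul, Zoe, Eli, Vic, Fay, Wes, Ada, Lou, Mae]
Visit Yul; enqueue Ben, Ava, Kai, Cal, Ivy → queue [Zoe, Eli, Vic, Fay, Wes, Ada, Lou, Mae, Ben, Ava, Kai, Cal, Ivy]
Visit Zoe; enqueue Pia → queue [Eli, Vic, Fay, Wes, Ada, Lou, Mae, Ben, Ava, Kai, Cal, Ivy, Pia]
Visit Eli; enqueue Rex → queue [Vic, Fay, Wes, Ada, Lou, Mae, Ben, Ava, Kai, Cal, Ivy, Pia, Rex]
Visit Vic → queue [Fay, Wes, Ada, Lou, Mae, Ben, Ava, Kai, Cal, Ivy, Pia, Rex]
Visit Fay → queue [Wes, Ada, Lou, Mae, Ben, Ava, Kai, Cal, Ivy, Pia, Rex]
Visit Wes → queue [Ada, Lou, Mae, Ben, Ava, Kai, Cal, Ivy, Pia, Rex]
Visit Ada → queue [Lou, Mae, Ben, Ava, Kai, Cal, Ivy, Pia, Rex]
Visit Lou → queue [Mae, Ben, Ava, Kai, Cal, Ivy, Pia, Rex]
Visit Mae → queue [Ben, Ava, Kai, Cal, Ivy, Pia, Rex]
Visit Ben → queue [Ava, Kai, Cal, Ivy, Pia, Rex]
Visit Ava → queue [Kai, Cal, Ivy, Pia, Rex]
Visit Kai → queue [Cal, Ivy, Pia, Rex]
Visit Cal → queue [Ivy, Pia, Rex]
Visit Ivy → queue [Pia, Rex]
Visit Pia → queue [Rex]
Visit Rex → queue []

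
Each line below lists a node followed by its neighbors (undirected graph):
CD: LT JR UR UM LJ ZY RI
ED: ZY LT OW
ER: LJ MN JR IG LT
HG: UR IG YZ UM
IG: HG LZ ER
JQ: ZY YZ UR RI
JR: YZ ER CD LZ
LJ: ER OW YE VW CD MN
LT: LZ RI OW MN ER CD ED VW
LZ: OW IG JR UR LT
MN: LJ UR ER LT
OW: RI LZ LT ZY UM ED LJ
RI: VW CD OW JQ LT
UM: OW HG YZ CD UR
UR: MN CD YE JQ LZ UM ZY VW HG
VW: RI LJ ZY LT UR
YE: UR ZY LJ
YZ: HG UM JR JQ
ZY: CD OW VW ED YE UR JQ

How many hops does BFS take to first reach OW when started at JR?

Level 0: JR
Level 1: CD, ER, LZ, YZ
Level 2: HG, IG, JQ, LJ, LT, MN, OW, RI, UM, UR, ZY
Level 3: ED, VW, YE
OW first appears at level 2.

2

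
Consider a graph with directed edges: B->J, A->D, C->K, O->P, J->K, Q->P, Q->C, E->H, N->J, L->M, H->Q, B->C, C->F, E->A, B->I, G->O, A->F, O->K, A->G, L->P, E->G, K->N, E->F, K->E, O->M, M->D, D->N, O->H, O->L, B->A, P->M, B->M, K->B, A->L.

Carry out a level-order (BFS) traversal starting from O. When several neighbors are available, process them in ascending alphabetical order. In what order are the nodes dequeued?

Visit O; enqueue H, K, L, M, P → queue [H, K, L, M, P]
Visit H; enqueue Q → queue [K, L, M, P, Q]
Visit K; enqueue B, E, N → queue [L, M, P, Q, B, E, N]
Visit L → queue [M, P, Q, B, E, N]
Visit M; enqueue D → queue [P, Q, B, E, N, D]
Visit P → queue [Q, B, E, N, D]
Visit Q; enqueue C → queue [B, E, N, D, C]
Visit B; enqueue A, I, J → queue [E, N, D, C, A, I, J]
Visit E; enqueue F, G → queue [N, D, C, A, I, J, F, G]
Visit N → queue [D, C, A, I, J, F, G]
Visit D → queue [C, A, I, J, F, G]
Visit C → queue [A, I, J, F, G]
Visit A → queue [I, J, F, G]
Visit I → queue [J, F, G]
Visit J → queue [F, G]
Visit F → queue [G]
Visit G → queue []

O, H, K, L, M, P, Q, B, E, N, D, C, A, I, J, F, G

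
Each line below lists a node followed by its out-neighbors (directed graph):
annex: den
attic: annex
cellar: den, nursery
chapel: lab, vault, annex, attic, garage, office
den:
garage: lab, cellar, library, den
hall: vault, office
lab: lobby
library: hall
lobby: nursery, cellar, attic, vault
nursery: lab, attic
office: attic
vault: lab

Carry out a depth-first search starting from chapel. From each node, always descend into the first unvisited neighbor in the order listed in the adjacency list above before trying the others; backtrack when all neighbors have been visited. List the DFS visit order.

Visit chapel
chapel → lab
lab → lobby
lobby → nursery
nursery → attic
attic → annex
annex → den
lobby → cellar
lobby → vault
chapel → garage
garage → library
library → hall
hall → office

chapel → lab → lobby → nursery → attic → annex → den → cellar → vault → garage → library → hall → office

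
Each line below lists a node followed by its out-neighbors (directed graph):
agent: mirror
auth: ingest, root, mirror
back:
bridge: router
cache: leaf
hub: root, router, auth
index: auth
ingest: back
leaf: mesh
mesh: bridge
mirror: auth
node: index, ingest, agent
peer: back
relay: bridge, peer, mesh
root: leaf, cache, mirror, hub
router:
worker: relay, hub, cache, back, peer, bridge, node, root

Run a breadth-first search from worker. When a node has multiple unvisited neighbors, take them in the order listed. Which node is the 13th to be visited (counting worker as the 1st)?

Visit worker; enqueue relay, hub, cache, back, peer, bridge, node, root → queue [relay, hub, cache, back, peer, bridge, node, root]
Visit relay; enqueue mesh → queue [hub, cache, back, peer, bridge, node, root, mesh]
Visit hub; enqueue router, auth → queue [cache, back, peer, bridge, node, root, mesh, router, auth]
Visit cache; enqueue leaf → queue [back, peer, bridge, node, root, mesh, router, auth, leaf]
Visit back → queue [peer, bridge, node, root, mesh, router, auth, leaf]
Visit peer → queue [bridge, node, root, mesh, router, auth, leaf]
Visit bridge → queue [node, root, mesh, router, auth, leaf]
Visit node; enqueue index, ingest, agent → queue [root, mesh, router, auth, leaf, index, ingest, agent]
Visit root; enqueue mirror → queue [mesh, router, auth, leaf, index, ingest, agent, mirror]
Visit mesh → queue [router, auth, leaf, index, ingest, agent, mirror]
Visit router → queue [auth, leaf, index, ingest, agent, mirror]
Visit auth → queue [leaf, index, ingest, agent, mirror]
Visit leaf → queue [index, ingest, agent, mirror]
Visit index → queue [ingest, agent, mirror]
Visit ingest → queue [agent, mirror]
Visit agent → queue [mirror]
Visit mirror → queue []

Visit order: worker, relay, hub, cache, back, peer, bridge, node, root, mesh, router, auth, leaf, index, ingest, agent, mirror

leaf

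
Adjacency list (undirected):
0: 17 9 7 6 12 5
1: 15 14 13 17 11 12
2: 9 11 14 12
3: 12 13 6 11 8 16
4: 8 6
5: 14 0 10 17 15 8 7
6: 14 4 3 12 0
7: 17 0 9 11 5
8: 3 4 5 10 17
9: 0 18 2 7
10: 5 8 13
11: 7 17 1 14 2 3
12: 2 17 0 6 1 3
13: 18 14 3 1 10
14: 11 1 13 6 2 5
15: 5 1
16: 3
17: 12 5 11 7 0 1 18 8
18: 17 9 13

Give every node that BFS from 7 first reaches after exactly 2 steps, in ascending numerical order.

Level 0: 7
Level 1: 0, 5, 9, 11, 17
Level 2: 1, 2, 3, 6, 8, 10, 12, 14, 15, 18
Level 3: 4, 13, 16

1, 2, 3, 6, 8, 10, 12, 14, 15, 18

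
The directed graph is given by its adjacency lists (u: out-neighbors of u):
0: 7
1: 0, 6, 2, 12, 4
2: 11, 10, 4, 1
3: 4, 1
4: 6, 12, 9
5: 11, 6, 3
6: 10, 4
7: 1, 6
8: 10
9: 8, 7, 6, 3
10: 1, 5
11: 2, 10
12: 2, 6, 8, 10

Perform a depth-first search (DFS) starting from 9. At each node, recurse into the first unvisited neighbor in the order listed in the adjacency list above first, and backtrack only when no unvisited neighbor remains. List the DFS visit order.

Visit 9
9 → 8
8 → 10
10 → 1
1 → 0
0 → 7
7 → 6
6 → 4
4 → 12
12 → 2
2 → 11
10 → 5
5 → 3

9, 8, 10, 1, 0, 7, 6, 4, 12, 2, 11, 5, 3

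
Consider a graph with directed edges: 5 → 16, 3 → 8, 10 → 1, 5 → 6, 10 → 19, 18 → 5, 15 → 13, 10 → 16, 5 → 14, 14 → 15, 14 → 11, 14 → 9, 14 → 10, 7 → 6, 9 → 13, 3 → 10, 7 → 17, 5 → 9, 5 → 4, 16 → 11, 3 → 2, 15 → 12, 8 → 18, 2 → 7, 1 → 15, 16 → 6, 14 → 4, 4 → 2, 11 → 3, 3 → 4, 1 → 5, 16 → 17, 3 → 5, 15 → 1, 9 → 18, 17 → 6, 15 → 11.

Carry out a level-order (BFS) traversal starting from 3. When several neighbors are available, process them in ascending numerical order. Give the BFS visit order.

Visit 3; enqueue 2, 4, 5, 8, 10 → queue [2, 4, 5, 8, 10]
Visit 2; enqueue 7 → queue [4, 5, 8, 10, 7]
Visit 4 → queue [5, 8, 10, 7]
Visit 5; enqueue 6, 9, 14, 16 → queue [8, 10, 7, 6, 9, 14, 16]
Visit 8; enqueue 18 → queue [10, 7, 6, 9, 14, 16, 18]
Visit 10; enqueue 1, 19 → queue [7, 6, 9, 14, 16, 18, 1, 19]
Visit 7; enqueue 17 → queue [6, 9, 14, 16, 18, 1, 19, 17]
Visit 6 → queue [9, 14, 16, 18, 1, 19, 17]
Visit 9; enqueue 13 → queue [14, 16, 18, 1, 19, 17, 13]
Visit 14; enqueue 11, 15 → queue [16, 18, 1, 19, 17, 13, 11, 15]
Visit 16 → queue [18, 1, 19, 17, 13, 11, 15]
Visit 18 → queue [1, 19, 17, 13, 11, 15]
Visit 1 → queue [19, 17, 13, 11, 15]
Visit 19 → queue [17, 13, 11, 15]
Visit 17 → queue [13, 11, 15]
Visit 13 → queue [11, 15]
Visit 11 → queue [15]
Visit 15; enqueue 12 → queue [12]
Visit 12 → queue []

3, 2, 4, 5, 8, 10, 7, 6, 9, 14, 16, 18, 1, 19, 17, 13, 11, 15, 12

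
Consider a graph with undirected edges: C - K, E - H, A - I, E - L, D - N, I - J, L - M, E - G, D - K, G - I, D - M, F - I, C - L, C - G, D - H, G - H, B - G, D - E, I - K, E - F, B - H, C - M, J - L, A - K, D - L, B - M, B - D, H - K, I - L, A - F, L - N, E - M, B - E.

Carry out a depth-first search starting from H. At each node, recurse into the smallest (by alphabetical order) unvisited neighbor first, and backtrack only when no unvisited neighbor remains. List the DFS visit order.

Visit H
H → B
B → D
D → E
E → F
F → A
A → I
I → G
G → C
C → K
C → L
L → J
L → M
L → N

H, B, D, E, F, A, I, G, C, K, L, J, M, N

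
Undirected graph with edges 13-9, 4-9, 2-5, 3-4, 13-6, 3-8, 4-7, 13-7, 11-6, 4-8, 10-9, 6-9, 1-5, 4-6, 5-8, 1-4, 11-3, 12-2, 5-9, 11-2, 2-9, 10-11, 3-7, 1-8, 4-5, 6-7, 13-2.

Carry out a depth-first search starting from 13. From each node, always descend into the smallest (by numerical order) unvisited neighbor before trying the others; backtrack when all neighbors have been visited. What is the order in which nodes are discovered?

13 2 5 1 4 3 7 6 9 10 11 8 12

Visit 13
13 → 2
2 → 5
5 → 1
1 → 4
4 → 3
3 → 7
7 → 6
6 → 9
9 → 10
10 → 11
3 → 8
2 → 12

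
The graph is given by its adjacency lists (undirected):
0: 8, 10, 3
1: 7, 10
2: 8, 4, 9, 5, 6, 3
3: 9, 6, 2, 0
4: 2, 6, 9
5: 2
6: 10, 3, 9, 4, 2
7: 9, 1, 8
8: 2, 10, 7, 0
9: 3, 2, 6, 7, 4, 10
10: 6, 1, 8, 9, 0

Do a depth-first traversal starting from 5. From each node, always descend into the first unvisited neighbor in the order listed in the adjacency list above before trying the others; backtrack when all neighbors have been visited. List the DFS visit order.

5 2 8 10 6 3 9 7 1 4 0

Visit 5
5 → 2
2 → 8
8 → 10
10 → 6
6 → 3
3 → 9
9 → 7
7 → 1
9 → 4
3 → 0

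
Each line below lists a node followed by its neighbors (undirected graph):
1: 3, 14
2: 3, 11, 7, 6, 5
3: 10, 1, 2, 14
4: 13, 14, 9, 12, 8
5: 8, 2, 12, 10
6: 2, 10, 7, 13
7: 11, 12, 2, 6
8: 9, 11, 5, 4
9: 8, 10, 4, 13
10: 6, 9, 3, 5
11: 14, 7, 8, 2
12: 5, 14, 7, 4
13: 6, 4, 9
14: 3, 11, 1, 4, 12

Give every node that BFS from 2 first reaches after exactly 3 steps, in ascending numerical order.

4, 9

Level 0: 2
Level 1: 3, 5, 6, 7, 11
Level 2: 1, 8, 10, 12, 13, 14
Level 3: 4, 9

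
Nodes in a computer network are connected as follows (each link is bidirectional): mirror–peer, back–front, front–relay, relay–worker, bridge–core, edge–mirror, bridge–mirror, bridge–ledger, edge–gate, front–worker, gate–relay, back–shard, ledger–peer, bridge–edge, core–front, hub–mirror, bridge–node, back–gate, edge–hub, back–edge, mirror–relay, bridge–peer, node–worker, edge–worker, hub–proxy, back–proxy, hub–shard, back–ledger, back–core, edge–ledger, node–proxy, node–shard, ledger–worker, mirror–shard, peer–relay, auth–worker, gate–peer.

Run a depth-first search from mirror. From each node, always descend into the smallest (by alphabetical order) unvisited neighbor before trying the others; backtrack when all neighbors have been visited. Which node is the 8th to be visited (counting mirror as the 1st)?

ledger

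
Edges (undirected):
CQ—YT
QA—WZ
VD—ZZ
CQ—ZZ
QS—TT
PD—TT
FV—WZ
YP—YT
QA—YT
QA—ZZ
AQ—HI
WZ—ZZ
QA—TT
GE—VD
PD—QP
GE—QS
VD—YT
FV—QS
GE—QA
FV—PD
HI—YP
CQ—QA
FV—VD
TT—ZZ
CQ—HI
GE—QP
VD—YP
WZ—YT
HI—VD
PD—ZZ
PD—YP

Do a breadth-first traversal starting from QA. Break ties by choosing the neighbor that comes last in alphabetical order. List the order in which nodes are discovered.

Visit QA; enqueue ZZ, YT, WZ, TT, GE, CQ → queue [ZZ, YT, WZ, TT, GE, CQ]
Visit ZZ; enqueue VD, PD → queue [YT, WZ, TT, GE, CQ, VD, PD]
Visit YT; enqueue YP → queue [WZ, TT, GE, CQ, VD, PD, YP]
Visit WZ; enqueue FV → queue [TT, GE, CQ, VD, PD, YP, FV]
Visit TT; enqueue QS → queue [GE, CQ, VD, PD, YP, FV, QS]
Visit GE; enqueue QP → queue [CQ, VD, PD, YP, FV, QS, QP]
Visit CQ; enqueue HI → queue [VD, PD, YP, FV, QS, QP, HI]
Visit VD → queue [PD, YP, FV, QS, QP, HI]
Visit PD → queue [YP, FV, QS, QP, HI]
Visit YP → queue [FV, QS, QP, HI]
Visit FV → queue [QS, QP, HI]
Visit QS → queue [QP, HI]
Visit QP → queue [HI]
Visit HI; enqueue AQ → queue [AQ]
Visit AQ → queue []

QA → ZZ → YT → WZ → TT → GE → CQ → VD → PD → YP → FV → QS → QP → HI → AQ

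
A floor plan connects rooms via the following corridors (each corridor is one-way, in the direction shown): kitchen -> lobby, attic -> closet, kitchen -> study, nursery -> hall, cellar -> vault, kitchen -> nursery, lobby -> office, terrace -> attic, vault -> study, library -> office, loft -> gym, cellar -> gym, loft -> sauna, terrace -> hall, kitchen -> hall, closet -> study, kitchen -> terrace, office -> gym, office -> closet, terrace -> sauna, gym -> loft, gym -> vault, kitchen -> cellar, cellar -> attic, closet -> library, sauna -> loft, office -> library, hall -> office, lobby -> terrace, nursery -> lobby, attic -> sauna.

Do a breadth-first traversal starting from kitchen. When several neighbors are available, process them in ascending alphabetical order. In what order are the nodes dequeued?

Visit kitchen; enqueue cellar, hall, lobby, nursery, study, terrace → queue [cellar, hall, lobby, nursery, study, terrace]
Visit cellar; enqueue attic, gym, vault → queue [hall, lobby, nursery, study, terrace, attic, gym, vault]
Visit hall; enqueue office → queue [lobby, nursery, study, terrace, attic, gym, vault, office]
Visit lobby → queue [nursery, study, terrace, attic, gym, vault, office]
Visit nursery → queue [study, terrace, attic, gym, vault, office]
Visit study → queue [terrace, attic, gym, vault, office]
Visit terrace; enqueue sauna → queue [attic, gym, vault, office, sauna]
Visit attic; enqueue closet → queue [gym, vault, office, sauna, closet]
Visit gym; enqueue loft → queue [vault, office, sauna, closet, loft]
Visit vault → queue [office, sauna, closet, loft]
Visit office; enqueue library → queue [sauna, closet, loft, library]
Visit sauna → queue [closet, loft, library]
Visit closet → queue [loft, library]
Visit loft → queue [library]
Visit library → queue []

kitchen -> cellar -> hall -> lobby -> nursery -> study -> terrace -> attic -> gym -> vault -> office -> sauna -> closet -> loft -> library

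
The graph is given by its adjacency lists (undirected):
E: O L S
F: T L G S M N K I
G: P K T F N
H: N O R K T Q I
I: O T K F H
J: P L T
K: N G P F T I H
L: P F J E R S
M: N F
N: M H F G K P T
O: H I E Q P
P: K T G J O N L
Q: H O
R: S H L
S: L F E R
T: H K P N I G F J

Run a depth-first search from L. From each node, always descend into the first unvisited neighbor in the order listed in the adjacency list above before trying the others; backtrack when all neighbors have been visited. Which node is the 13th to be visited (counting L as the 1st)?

R

Visit L
L → P
P → K
K → N
N → M
M → F
F → T
T → H
H → O
O → I
O → E
E → S
S → R
O → Q
T → G
T → J

Visit order: L, P, K, N, M, F, T, H, O, I, E, S, R, Q, G, J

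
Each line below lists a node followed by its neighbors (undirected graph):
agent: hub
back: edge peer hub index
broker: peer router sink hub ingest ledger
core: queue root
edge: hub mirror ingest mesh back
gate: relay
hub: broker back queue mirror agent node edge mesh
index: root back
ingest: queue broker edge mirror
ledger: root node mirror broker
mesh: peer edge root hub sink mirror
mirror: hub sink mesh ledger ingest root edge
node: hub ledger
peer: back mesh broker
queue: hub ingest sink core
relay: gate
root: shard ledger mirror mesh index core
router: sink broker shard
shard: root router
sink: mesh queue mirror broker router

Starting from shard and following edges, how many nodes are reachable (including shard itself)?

18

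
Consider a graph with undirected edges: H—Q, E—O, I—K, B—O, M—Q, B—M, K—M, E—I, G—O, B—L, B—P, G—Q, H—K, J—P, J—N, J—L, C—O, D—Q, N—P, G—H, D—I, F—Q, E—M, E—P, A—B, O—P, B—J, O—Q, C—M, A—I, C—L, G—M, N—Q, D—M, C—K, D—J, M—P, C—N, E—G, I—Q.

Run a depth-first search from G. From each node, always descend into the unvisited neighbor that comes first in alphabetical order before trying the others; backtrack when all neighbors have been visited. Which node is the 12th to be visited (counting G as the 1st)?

Q

Visit G
G → E
E → I
I → A
A → B
B → J
J → D
D → M
M → C
C → K
K → H
H → Q
Q → F
Q → N
N → P
P → O
C → L

Visit order: G, E, I, A, B, J, D, M, C, K, H, Q, F, N, P, O, L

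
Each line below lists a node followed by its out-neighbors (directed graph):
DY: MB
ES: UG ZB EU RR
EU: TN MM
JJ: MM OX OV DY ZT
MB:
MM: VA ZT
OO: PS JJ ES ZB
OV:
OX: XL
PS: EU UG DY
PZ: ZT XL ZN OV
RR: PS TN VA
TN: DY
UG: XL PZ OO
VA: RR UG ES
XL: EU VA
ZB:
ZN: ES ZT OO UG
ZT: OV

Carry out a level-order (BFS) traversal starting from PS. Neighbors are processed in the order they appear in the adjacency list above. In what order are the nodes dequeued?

PS → EU → UG → DY → TN → MM → XL → PZ → OO → MB → VA → ZT → ZN → OV → JJ → ES → ZB → RR → OX

Visit PS; enqueue EU, UG, DY → queue [EU, UG, DY]
Visit EU; enqueue TN, MM → queue [UG, DY, TN, MM]
Visit UG; enqueue XL, PZ, OO → queue [DY, TN, MM, XL, PZ, OO]
Visit DY; enqueue MB → queue [TN, MM, XL, PZ, OO, MB]
Visit TN → queue [MM, XL, PZ, OO, MB]
Visit MM; enqueue VA, ZT → queue [XL, PZ, OO, MB, VA, ZT]
Visit XL → queue [PZ, OO, MB, VA, ZT]
Visit PZ; enqueue ZN, OV → queue [OO, MB, VA, ZT, ZN, OV]
Visit OO; enqueue JJ, ES, ZB → queue [MB, VA, ZT, ZN, OV, JJ, ES, ZB]
Visit MB → queue [VA, ZT, ZN, OV, JJ, ES, ZB]
Visit VA; enqueue RR → queue [ZT, ZN, OV, JJ, ES, ZB, RR]
Visit ZT → queue [ZN, OV, JJ, ES, ZB, RR]
Visit ZN → queue [OV, JJ, ES, ZB, RR]
Visit OV → queue [JJ, ES, ZB, RR]
Visit JJ; enqueue OX → queue [ES, ZB, RR, OX]
Visit ES → queue [ZB, RR, OX]
Visit ZB → queue [RR, OX]
Visit RR → queue [OX]
Visit OX → queue []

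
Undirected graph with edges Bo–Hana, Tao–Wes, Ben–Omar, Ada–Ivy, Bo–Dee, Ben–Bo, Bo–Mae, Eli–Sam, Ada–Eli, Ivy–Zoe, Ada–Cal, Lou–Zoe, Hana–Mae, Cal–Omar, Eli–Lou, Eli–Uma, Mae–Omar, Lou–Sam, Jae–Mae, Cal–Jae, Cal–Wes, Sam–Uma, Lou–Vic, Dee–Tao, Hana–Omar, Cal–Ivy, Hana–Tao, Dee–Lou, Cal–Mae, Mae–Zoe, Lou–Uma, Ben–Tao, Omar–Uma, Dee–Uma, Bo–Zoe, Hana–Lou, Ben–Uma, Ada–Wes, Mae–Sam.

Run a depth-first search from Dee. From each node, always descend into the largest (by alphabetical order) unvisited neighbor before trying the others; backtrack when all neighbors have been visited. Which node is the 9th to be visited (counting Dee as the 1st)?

Tao

Visit Dee
Dee → Uma
Uma → Sam
Sam → Mae
Mae → Zoe
Zoe → Lou
Lou → Vic
Lou → Hana
Hana → Tao
Tao → Wes
Wes → Cal
Cal → Omar
Omar → Ben
Ben → Bo
Cal → Jae
Cal → Ivy
Ivy → Ada
Ada → Eli

Visit order: Dee, Uma, Sam, Mae, Zoe, Lou, Vic, Hana, Tao, Wes, Cal, Omar, Ben, Bo, Jae, Ivy, Ada, Eli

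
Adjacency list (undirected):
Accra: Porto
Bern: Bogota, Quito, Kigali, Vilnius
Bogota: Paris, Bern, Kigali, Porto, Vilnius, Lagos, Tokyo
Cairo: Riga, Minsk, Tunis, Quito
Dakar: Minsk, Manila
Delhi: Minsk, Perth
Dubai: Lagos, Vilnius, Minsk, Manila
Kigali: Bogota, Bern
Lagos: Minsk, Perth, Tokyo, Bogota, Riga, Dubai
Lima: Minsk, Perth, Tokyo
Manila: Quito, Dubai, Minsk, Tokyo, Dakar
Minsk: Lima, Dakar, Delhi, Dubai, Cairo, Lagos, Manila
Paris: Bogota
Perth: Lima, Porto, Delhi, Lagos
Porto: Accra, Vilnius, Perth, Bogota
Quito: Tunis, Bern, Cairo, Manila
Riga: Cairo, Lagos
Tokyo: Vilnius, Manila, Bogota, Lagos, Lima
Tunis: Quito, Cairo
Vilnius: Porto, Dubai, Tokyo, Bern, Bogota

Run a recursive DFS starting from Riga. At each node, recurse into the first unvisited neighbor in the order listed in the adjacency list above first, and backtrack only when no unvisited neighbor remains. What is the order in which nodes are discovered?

Visit Riga
Riga → Cairo
Cairo → Minsk
Minsk → Lima
Lima → Perth
Perth → Porto
Porto → Accra
Porto → Vilnius
Vilnius → Dubai
Dubai → Lagos
Lagos → Tokyo
Tokyo → Manila
Manila → Quito
Quito → Tunis
Quito → Bern
Bern → Bogota
Bogota → Paris
Bogota → Kigali
Manila → Dakar
Perth → Delhi

Riga → Cairo → Minsk → Lima → Perth → Porto → Accra → Vilnius → Dubai → Lagos → Tokyo → Manila → Quito → Tunis → Bern → Bogota → Paris → Kigali → Dakar → Delhi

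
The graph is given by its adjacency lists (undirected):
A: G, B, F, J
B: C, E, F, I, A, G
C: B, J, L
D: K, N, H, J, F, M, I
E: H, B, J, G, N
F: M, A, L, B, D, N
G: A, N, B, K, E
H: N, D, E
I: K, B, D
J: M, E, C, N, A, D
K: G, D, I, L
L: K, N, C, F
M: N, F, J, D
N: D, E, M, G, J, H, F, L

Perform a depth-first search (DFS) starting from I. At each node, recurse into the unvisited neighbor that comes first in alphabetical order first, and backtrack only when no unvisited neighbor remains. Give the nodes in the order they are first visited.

Visit I
I → B
B → A
A → F
F → D
D → H
H → E
E → G
G → K
K → L
L → C
C → J
J → M
M → N

I B A F D H E G K L C J M N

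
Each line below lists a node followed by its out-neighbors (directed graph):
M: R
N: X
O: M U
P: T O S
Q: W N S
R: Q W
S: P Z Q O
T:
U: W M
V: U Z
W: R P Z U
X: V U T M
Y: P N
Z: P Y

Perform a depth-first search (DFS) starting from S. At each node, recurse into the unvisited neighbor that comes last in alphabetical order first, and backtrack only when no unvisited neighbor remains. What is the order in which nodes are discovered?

Visit S
S → Z
Z → Y
Y → P
P → T
P → O
O → U
U → W
W → R
R → Q
Q → N
N → X
X → V
X → M

S, Z, Y, P, T, O, U, W, R, Q, N, X, V, M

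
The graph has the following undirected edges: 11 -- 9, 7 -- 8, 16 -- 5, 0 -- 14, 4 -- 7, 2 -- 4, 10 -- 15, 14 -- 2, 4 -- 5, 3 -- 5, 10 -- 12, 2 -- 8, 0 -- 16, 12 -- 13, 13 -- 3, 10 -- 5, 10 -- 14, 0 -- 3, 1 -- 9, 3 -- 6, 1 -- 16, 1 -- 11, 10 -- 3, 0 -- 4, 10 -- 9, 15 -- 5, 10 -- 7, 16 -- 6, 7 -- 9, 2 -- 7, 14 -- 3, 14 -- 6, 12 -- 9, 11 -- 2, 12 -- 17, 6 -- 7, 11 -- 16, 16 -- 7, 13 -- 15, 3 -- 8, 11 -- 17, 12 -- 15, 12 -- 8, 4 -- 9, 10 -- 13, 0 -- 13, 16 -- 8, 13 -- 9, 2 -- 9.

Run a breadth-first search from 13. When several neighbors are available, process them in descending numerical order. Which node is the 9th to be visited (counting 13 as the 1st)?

Visit 13; enqueue 15, 12, 10, 9, 3, 0 → queue [15, 12, 10, 9, 3, 0]
Visit 15; enqueue 5 → queue [12, 10, 9, 3, 0, 5]
Visit 12; enqueue 17, 8 → queue [10, 9, 3, 0, 5, 17, 8]
Visit 10; enqueue 14, 7 → queue [9, 3, 0, 5, 17, 8, 14, 7]
Visit 9; enqueue 11, 4, 2, 1 → queue [3, 0, 5, 17, 8, 14, 7, 11, 4, 2, 1]
Visit 3; enqueue 6 → queue [0, 5, 17, 8, 14, 7, 11, 4, 2, 1, 6]
Visit 0; enqueue 16 → queue [5, 17, 8, 14, 7, 11, 4, 2, 1, 6, 16]
Visit 5 → queue [17, 8, 14, 7, 11, 4, 2, 1, 6, 16]
Visit 17 → queue [8, 14, 7, 11, 4, 2, 1, 6, 16]
Visit 8 → queue [14, 7, 11, 4, 2, 1, 6, 16]
Visit 14 → queue [7, 11, 4, 2, 1, 6, 16]
Visit 7 → queue [11, 4, 2, 1, 6, 16]
Visit 11 → queue [4, 2, 1, 6, 16]
Visit 4 → queue [2, 1, 6, 16]
Visit 2 → queue [1, 6, 16]
Visit 1 → queue [6, 16]
Visit 6 → queue [16]
Visit 16 → queue []

Visit order: 13, 15, 12, 10, 9, 3, 0, 5, 17, 8, 14, 7, 11, 4, 2, 1, 6, 16

17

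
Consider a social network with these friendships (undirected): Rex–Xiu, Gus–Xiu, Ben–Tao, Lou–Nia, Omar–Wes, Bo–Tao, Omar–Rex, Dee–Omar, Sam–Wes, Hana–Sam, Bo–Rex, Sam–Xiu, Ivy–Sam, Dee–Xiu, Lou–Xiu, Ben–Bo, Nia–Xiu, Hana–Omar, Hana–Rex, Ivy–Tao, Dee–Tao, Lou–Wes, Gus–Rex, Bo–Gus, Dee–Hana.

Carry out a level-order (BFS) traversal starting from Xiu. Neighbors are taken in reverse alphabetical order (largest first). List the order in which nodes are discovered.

Xiu, Sam, Rex, Nia, Lou, Gus, Dee, Wes, Ivy, Hana, Omar, Bo, Tao, Ben

Visit Xiu; enqueue Sam, Rex, Nia, Lou, Gus, Dee → queue [Sam, Rex, Nia, Lou, Gus, Dee]
Visit Sam; enqueue Wes, Ivy, Hana → queue [Rex, Nia, Lou, Gus, Dee, Wes, Ivy, Hana]
Visit Rex; enqueue Omar, Bo → queue [Nia, Lou, Gus, Dee, Wes, Ivy, Hana, Omar, Bo]
Visit Nia → queue [Lou, Gus, Dee, Wes, Ivy, Hana, Omar, Bo]
Visit Lou → queue [Gus, Dee, Wes, Ivy, Hana, Omar, Bo]
Visit Gus → queue [Dee, Wes, Ivy, Hana, Omar, Bo]
Visit Dee; enqueue Tao → queue [Wes, Ivy, Hana, Omar, Bo, Tao]
Visit Wes → queue [Ivy, Hana, Omar, Bo, Tao]
Visit Ivy → queue [Hana, Omar, Bo, Tao]
Visit Hana → queue [Omar, Bo, Tao]
Visit Omar → queue [Bo, Tao]
Visit Bo; enqueue Ben → queue [Tao, Ben]
Visit Tao → queue [Ben]
Visit Ben → queue []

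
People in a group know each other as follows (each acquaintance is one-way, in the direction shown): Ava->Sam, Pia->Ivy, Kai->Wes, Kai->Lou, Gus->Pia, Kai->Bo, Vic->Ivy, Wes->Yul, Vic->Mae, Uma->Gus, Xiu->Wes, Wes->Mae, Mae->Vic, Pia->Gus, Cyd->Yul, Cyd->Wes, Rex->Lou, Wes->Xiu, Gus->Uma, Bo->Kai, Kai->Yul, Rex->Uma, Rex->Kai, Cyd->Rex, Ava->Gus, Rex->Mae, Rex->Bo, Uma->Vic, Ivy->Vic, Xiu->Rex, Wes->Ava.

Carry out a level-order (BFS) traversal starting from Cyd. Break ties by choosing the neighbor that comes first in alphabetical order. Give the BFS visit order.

Cyd Rex Wes Yul Bo Kai Lou Mae Uma Ava Xiu Vic Gus Sam Ivy Pia

Visit Cyd; enqueue Rex, Wes, Yul → queue [Rex, Wes, Yul]
Visit Rex; enqueue Bo, Kai, Lou, Mae, Uma → queue [Wes, Yul, Bo, Kai, Lou, Mae, Uma]
Visit Wes; enqueue Ava, Xiu → queue [Yul, Bo, Kai, Lou, Mae, Uma, Ava, Xiu]
Visit Yul → queue [Bo, Kai, Lou, Mae, Uma, Ava, Xiu]
Visit Bo → queue [Kai, Lou, Mae, Uma, Ava, Xiu]
Visit Kai → queue [Lou, Mae, Uma, Ava, Xiu]
Visit Lou → queue [Mae, Uma, Ava, Xiu]
Visit Mae; enqueue Vic → queue [Uma, Ava, Xiu, Vic]
Visit Uma; enqueue Gus → queue [Ava, Xiu, Vic, Gus]
Visit Ava; enqueue Sam → queue [Xiu, Vic, Gus, Sam]
Visit Xiu → queue [Vic, Gus, Sam]
Visit Vic; enqueue Ivy → queue [Gus, Sam, Ivy]
Visit Gus; enqueue Pia → queue [Sam, Ivy, Pia]
Visit Sam → queue [Ivy, Pia]
Visit Ivy → queue [Pia]
Visit Pia → queue []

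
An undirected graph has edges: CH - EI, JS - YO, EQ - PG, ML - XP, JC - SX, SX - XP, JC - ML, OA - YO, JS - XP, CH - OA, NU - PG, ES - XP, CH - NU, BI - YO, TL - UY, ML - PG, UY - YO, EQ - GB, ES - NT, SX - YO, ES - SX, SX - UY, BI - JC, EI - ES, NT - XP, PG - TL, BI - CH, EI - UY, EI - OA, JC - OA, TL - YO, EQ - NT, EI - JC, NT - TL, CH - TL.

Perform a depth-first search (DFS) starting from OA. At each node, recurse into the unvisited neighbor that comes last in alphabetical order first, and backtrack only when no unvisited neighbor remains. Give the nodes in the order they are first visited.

OA, YO, UY, TL, PG, NU, CH, EI, JC, SX, XP, NT, ES, EQ, GB, ML, JS, BI

Visit OA
OA → YO
YO → UY
UY → TL
TL → PG
PG → NU
NU → CH
CH → EI
EI → JC
JC → SX
SX → XP
XP → NT
NT → ES
NT → EQ
EQ → GB
XP → ML
XP → JS
JC → BI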